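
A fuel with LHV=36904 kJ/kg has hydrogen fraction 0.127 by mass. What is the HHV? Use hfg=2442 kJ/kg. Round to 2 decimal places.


HHV = LHV + hfg * 9 * H
Water addition = 2442 * 9 * 0.127 = 2791.206 kJ/kg
HHV = 36904 + 2791.206 = 39695.21 kJ/kg


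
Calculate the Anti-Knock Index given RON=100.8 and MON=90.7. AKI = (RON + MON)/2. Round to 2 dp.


AKI = (RON + MON) / 2
AKI = (100.8 + 90.7) / 2
AKI = 191.5 / 2 = 95.75


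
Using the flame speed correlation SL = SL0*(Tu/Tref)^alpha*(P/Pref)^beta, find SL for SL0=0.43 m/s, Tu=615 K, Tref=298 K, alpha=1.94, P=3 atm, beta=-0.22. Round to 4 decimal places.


SL = SL0 * (Tu/Tref)^alpha * (P/Pref)^beta
T ratio = 615/298 = 2.06375839
(T ratio)^alpha = 2.06375839^1.94 = 4.077915
(P/Pref)^beta = 3^(-0.22) = 0.785296
SL = 0.43 * 4.077915 * 0.785296 = 1.3770 m/s


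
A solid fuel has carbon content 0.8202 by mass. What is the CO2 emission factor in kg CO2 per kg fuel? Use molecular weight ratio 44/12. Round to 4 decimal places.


EF = C_frac * (M_CO2 / M_C)
EF = 0.8202 * (44/12)
EF = 0.8202 * 3.666667 = 3.0074 kg_CO2/kg_fuel


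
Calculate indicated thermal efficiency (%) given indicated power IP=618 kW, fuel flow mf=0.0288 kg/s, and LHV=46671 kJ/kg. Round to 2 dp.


eta_ith = (IP / (mf * LHV)) * 100
Denominator = 0.0288 * 46671 = 1344.1248 kW
eta_ith = (618 / 1344.1248) * 100 = 45.98%


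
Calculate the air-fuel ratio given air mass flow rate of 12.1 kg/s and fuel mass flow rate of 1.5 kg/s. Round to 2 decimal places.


AFR = m_air / m_fuel
AFR = 12.1 / 1.5 = 8.07


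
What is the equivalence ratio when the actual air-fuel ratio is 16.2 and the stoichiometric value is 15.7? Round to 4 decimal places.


phi = AFR_stoich / AFR_actual
phi = 15.7 / 16.2 = 0.9691


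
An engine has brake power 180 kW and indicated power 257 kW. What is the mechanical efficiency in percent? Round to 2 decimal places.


eta_mech = (BP / IP) * 100
Ratio = 180 / 257 = 0.7004
eta_mech = 0.7004 * 100 = 70.04%


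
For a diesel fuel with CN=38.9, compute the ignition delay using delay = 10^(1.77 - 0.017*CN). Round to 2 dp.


delay = 10^(1.77 - 0.017*CN)
Exponent = 1.77 - 0.017*38.9 = 1.1087
delay = 10^1.1087 = 12.84 ms


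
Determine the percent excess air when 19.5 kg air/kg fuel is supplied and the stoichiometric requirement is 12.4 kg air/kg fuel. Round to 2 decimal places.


Excess air = actual - stoichiometric = 19.5 - 12.4 = 7.10 kg/kg fuel
Excess air % = (excess / stoich) * 100 = (7.10 / 12.4) * 100 = 57.26%


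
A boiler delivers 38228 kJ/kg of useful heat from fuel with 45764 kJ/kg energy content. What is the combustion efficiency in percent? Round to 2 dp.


Efficiency = (Q_useful / Q_fuel) * 100
Efficiency = (38228 / 45764) * 100
Efficiency = 0.8353 * 100 = 83.53%


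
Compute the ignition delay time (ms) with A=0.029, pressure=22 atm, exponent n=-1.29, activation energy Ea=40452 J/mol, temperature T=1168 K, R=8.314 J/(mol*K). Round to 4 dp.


tau = A * P^n * exp(Ea/(R*T))
P^n = 22^(-1.29) = 0.01854705
Ea/(R*T) = 40452/(8.314*1168) = 4.165692
exp(Ea/(R*T)) = 64.437245
tau = 0.029 * 0.01854705 * 64.437245 = 0.0347 ms


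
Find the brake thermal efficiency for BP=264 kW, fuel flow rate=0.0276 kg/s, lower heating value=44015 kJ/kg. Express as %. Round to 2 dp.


eta_BTE = (BP / (mf * LHV)) * 100
Denominator = 0.0276 * 44015 = 1214.8140 kW
eta_BTE = (264 / 1214.8140) * 100 = 21.73%


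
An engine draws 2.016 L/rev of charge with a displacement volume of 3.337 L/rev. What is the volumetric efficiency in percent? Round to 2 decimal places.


eta_v = (V_actual / V_disp) * 100
Ratio = 2.016 / 3.337 = 0.6041
eta_v = 0.6041 * 100 = 60.41%


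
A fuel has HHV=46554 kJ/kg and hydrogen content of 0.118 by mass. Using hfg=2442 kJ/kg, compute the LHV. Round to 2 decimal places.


LHV = HHV - hfg * 9 * H
Water correction = 2442 * 9 * 0.118 = 2593.404 kJ/kg
LHV = 46554 - 2593.404 = 43960.60 kJ/kg


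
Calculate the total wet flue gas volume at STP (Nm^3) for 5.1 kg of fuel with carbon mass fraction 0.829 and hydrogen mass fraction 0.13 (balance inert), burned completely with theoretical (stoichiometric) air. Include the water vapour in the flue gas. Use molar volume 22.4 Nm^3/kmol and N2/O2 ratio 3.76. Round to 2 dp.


Per kg fuel: CO2 = (C/12 kmol)*22.4 = (0.829/12)*22.4 = 1.54747 Nm^3
Per kg fuel: H2O = (H/2 kmol)*22.4 = (0.13/2)*22.4 = 1.45600 Nm^3
O2 needed per kg fuel = C/12 + H/4 = 0.829/12 + 0.13/4 = 0.10158333 kmol
Per kg fuel: N2 = O2*3.76*22.4 = 0.10158333*3.76*22.4 = 8.55575 Nm^3
Total per kg = 1.54747 + 1.45600 + 8.55575 = 11.55922 Nm^3
Total = 11.55922 * 5.1 = 58.95 Nm^3


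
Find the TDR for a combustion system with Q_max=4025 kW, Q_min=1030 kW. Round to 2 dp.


TDR = Q_max / Q_min
TDR = 4025 / 1030 = 3.91


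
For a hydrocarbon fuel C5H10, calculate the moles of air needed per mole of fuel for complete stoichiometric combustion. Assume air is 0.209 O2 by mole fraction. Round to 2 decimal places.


Balanced combustion: C5H10 + 7.5 O2 -> 5 CO2 + 5 H2O
O2 needed = C + H/4 = 5 + 10/4 = 7.50 moles
Air moles = O2 / 0.209 = 7.50 / 0.209 = 35.89 moles air


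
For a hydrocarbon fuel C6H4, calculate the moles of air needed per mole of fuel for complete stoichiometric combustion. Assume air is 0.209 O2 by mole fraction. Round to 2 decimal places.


Balanced combustion: C6H4 + 7 O2 -> 6 CO2 + 2 H2O
O2 needed = C + H/4 = 6 + 4/4 = 7.00 moles
Air moles = O2 / 0.209 = 7.00 / 0.209 = 33.49 moles air


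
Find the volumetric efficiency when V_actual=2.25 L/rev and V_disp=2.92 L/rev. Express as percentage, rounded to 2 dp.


eta_v = (V_actual / V_disp) * 100
Ratio = 2.25 / 2.92 = 0.7705
eta_v = 0.7705 * 100 = 77.05%


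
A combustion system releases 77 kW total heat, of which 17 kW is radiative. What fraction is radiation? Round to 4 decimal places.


f_rad = Q_rad / Q_total
f_rad = 17 / 77 = 0.2208


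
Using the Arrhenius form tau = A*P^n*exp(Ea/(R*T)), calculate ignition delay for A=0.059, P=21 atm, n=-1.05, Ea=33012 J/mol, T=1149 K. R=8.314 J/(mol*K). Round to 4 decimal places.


tau = A * P^n * exp(Ea/(R*T))
P^n = 21^(-1.05) = 0.04089496
Ea/(R*T) = 33012/(8.314*1149) = 3.455746
exp(Ea/(R*T)) = 31.681908
tau = 0.059 * 0.04089496 * 31.681908 = 0.0764 ms


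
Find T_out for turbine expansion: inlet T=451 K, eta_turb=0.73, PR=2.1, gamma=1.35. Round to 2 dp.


T_out = T_in * (1 - eta * (1 - PR^(-(gamma-1)/gamma)))
Exponent = -(1.35-1)/1.35 = -0.25925926
PR^exp = 2.1^(-0.25925926) = 0.82501466
Factor = 1 - 0.73*(1 - 0.82501466) = 0.87226070
T_out = 451 * 0.87226070 = 393.39 K


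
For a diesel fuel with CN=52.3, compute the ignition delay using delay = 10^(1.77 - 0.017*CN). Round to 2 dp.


delay = 10^(1.77 - 0.017*CN)
Exponent = 1.77 - 0.017*52.3 = 0.8809
delay = 10^0.8809 = 7.60 ms


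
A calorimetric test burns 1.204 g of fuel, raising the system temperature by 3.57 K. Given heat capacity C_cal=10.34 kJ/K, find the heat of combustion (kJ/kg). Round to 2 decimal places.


Hc = C_cal * delta_T / m_fuel
Q_released = 10.34 * 3.57 = 36.9138 kJ
m_fuel = 1.204 g = 1.204/1000 kg = 0.001204 kg
Hc = 36.9138 / 0.001204 = 30659.30 kJ/kg


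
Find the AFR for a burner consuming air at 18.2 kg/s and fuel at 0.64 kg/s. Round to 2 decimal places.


AFR = m_air / m_fuel
AFR = 18.2 / 0.64 = 28.44


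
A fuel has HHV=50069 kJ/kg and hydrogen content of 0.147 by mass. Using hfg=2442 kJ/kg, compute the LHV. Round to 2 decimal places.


LHV = HHV - hfg * 9 * H
Water correction = 2442 * 9 * 0.147 = 3230.766 kJ/kg
LHV = 50069 - 3230.766 = 46838.23 kJ/kg


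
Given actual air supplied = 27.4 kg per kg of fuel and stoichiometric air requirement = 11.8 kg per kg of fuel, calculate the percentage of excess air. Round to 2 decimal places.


Excess air = actual - stoichiometric = 27.4 - 11.8 = 15.60 kg/kg fuel
Excess air % = (excess / stoich) * 100 = (15.60 / 11.8) * 100 = 132.20%


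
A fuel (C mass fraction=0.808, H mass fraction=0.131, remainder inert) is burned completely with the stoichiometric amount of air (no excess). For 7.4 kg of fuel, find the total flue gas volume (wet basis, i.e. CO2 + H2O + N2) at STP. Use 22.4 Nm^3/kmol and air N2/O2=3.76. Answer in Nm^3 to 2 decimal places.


Per kg fuel: CO2 = (C/12 kmol)*22.4 = (0.808/12)*22.4 = 1.50827 Nm^3
Per kg fuel: H2O = (H/2 kmol)*22.4 = (0.131/2)*22.4 = 1.46720 Nm^3
O2 needed per kg fuel = C/12 + H/4 = 0.808/12 + 0.131/4 = 0.10008333 kmol
Per kg fuel: N2 = O2*3.76*22.4 = 0.10008333*3.76*22.4 = 8.42942 Nm^3
Total per kg = 1.50827 + 1.46720 + 8.42942 = 11.40489 Nm^3
Total = 11.40489 * 7.4 = 84.40 Nm^3


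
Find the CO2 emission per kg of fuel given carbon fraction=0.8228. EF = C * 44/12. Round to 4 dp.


EF = C_frac * (M_CO2 / M_C)
EF = 0.8228 * (44/12)
EF = 0.8228 * 3.666667 = 3.0169 kg_CO2/kg_fuel


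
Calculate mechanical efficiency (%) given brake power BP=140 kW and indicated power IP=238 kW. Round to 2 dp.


eta_mech = (BP / IP) * 100
Ratio = 140 / 238 = 0.5882
eta_mech = 0.5882 * 100 = 58.82%


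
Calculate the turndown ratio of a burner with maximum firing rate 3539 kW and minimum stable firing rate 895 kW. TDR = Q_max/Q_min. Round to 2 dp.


TDR = Q_max / Q_min
TDR = 3539 / 895 = 3.95


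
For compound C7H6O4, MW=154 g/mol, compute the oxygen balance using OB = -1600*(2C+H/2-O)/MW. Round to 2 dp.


OB = -1600 * (2C + H/2 - O) / MW
Inner = 2*7 + 6/2 - 4 = 13.00
OB = -1600 * 13.00 / 154 = -135.06%


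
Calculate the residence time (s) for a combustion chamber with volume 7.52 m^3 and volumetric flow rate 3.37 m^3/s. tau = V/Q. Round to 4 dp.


tau = V / Q_flow
tau = 7.52 / 3.37 = 2.2315 s


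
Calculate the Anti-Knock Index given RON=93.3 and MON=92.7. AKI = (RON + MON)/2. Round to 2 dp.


AKI = (RON + MON) / 2
AKI = (93.3 + 92.7) / 2
AKI = 186.0 / 2 = 93.00


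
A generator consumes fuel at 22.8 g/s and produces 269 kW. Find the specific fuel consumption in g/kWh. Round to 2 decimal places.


SFC = (mf / BP) * 3600
Rate = 22.8 / 269 = 0.084758 g/(s*kW)
SFC = 0.084758 * 3600 = 305.13 g/kWh


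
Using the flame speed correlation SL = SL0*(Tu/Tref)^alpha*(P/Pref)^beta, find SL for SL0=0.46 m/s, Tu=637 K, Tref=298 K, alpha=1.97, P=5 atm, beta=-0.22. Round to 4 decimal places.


SL = SL0 * (Tu/Tref)^alpha * (P/Pref)^beta
T ratio = 637/298 = 2.13758389
(T ratio)^alpha = 2.13758389^1.97 = 4.466308
(P/Pref)^beta = 5^(-0.22) = 0.701821
SL = 0.46 * 4.466308 * 0.701821 = 1.4419 m/s


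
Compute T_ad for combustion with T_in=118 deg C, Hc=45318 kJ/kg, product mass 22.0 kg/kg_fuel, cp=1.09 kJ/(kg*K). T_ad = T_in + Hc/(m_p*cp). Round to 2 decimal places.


T_ad = T_in + Hc / (m_p * cp)
Denominator = 22.0 * 1.09 = 23.9800
Temperature rise = 45318 / 23.9800 = 1889.82 K
T_ad = 118 + 1889.82 = 2007.82 deg C


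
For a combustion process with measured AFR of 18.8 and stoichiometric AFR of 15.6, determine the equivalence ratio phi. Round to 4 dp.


phi = AFR_stoich / AFR_actual
phi = 15.6 / 18.8 = 0.8298


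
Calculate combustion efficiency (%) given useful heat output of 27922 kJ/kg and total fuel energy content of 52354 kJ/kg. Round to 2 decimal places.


Efficiency = (Q_useful / Q_fuel) * 100
Efficiency = (27922 / 52354) * 100
Efficiency = 0.5333 * 100 = 53.33%


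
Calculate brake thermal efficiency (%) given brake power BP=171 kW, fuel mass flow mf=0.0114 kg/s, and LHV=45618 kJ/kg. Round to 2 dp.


eta_BTE = (BP / (mf * LHV)) * 100
Denominator = 0.0114 * 45618 = 520.0452 kW
eta_BTE = (171 / 520.0452) * 100 = 32.88%


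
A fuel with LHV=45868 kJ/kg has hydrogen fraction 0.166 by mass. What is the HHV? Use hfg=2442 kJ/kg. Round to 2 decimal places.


HHV = LHV + hfg * 9 * H
Water addition = 2442 * 9 * 0.166 = 3648.348 kJ/kg
HHV = 45868 + 3648.348 = 49516.35 kJ/kg


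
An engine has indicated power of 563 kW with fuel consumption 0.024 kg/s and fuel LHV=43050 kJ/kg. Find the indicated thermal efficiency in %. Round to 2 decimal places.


eta_ith = (IP / (mf * LHV)) * 100
Denominator = 0.024 * 43050 = 1033.2000 kW
eta_ith = (563 / 1033.2000) * 100 = 54.49%


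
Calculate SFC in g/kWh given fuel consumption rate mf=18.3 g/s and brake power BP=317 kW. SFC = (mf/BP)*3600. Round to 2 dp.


SFC = (mf / BP) * 3600
Rate = 18.3 / 317 = 0.057729 g/(s*kW)
SFC = 0.057729 * 3600 = 207.82 g/kWh


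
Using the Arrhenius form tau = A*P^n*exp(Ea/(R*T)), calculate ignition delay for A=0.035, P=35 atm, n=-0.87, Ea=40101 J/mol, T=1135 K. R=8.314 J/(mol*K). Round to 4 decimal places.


tau = A * P^n * exp(Ea/(R*T))
P^n = 35^(-0.87) = 0.04535872
Ea/(R*T) = 40101/(8.314*1135) = 4.249612
exp(Ea/(R*T)) = 70.078245
tau = 0.035 * 0.04535872 * 70.078245 = 0.1113 ms


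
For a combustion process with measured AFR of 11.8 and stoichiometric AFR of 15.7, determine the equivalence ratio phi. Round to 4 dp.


phi = AFR_stoich / AFR_actual
phi = 15.7 / 11.8 = 1.3305


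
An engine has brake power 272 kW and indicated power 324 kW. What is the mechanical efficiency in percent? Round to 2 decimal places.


eta_mech = (BP / IP) * 100
Ratio = 272 / 324 = 0.8395
eta_mech = 0.8395 * 100 = 83.95%


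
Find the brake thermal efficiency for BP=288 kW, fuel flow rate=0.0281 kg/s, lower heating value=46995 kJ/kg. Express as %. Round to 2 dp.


eta_BTE = (BP / (mf * LHV)) * 100
Denominator = 0.0281 * 46995 = 1320.5595 kW
eta_BTE = (288 / 1320.5595) * 100 = 21.81%


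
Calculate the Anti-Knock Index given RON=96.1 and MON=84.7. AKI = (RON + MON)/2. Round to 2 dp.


AKI = (RON + MON) / 2
AKI = (96.1 + 84.7) / 2
AKI = 180.8 / 2 = 90.40


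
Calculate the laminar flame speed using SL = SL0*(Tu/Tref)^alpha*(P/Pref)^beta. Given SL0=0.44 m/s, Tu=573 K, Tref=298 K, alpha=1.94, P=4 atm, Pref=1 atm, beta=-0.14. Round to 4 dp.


SL = SL0 * (Tu/Tref)^alpha * (P/Pref)^beta
T ratio = 573/298 = 1.92281879
(T ratio)^alpha = 1.92281879^1.94 = 3.555007
(P/Pref)^beta = 4^(-0.14) = 0.823591
SL = 0.44 * 3.555007 * 0.823591 = 1.2883 m/s


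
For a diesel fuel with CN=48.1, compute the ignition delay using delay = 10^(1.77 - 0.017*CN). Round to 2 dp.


delay = 10^(1.77 - 0.017*CN)
Exponent = 1.77 - 0.017*48.1 = 0.9523
delay = 10^0.9523 = 8.96 ms


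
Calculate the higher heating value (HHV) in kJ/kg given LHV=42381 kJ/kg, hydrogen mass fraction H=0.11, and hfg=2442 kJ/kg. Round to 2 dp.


HHV = LHV + hfg * 9 * H
Water addition = 2442 * 9 * 0.11 = 2417.580 kJ/kg
HHV = 42381 + 2417.580 = 44798.58 kJ/kg


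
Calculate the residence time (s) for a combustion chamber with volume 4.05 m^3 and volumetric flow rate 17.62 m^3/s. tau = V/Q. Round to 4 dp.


tau = V / Q_flow
tau = 4.05 / 17.62 = 0.2299 s


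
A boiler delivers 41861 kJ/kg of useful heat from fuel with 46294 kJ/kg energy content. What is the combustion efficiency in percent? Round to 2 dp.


Efficiency = (Q_useful / Q_fuel) * 100
Efficiency = (41861 / 46294) * 100
Efficiency = 0.9042 * 100 = 90.42%


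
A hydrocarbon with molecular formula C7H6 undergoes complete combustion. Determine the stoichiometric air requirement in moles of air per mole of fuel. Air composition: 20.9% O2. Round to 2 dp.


Balanced combustion: C7H6 + 8.5 O2 -> 7 CO2 + 3 H2O
O2 needed = C + H/4 = 7 + 6/4 = 8.50 moles
Air moles = O2 / 0.209 = 8.50 / 0.209 = 40.67 moles air


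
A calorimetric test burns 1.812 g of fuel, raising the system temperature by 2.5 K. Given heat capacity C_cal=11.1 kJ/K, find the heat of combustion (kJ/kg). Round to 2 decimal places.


Hc = C_cal * delta_T / m_fuel
Q_released = 11.1 * 2.5 = 27.7500 kJ
m_fuel = 1.812 g = 1.812/1000 kg = 0.001812 kg
Hc = 27.7500 / 0.001812 = 15314.57 kJ/kg


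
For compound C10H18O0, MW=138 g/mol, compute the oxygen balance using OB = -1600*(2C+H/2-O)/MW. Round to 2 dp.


OB = -1600 * (2C + H/2 - O) / MW
Inner = 2*10 + 18/2 - 0 = 29.00
OB = -1600 * 29.00 / 138 = -336.23%


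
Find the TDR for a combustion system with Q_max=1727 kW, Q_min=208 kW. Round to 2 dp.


TDR = Q_max / Q_min
TDR = 1727 / 208 = 8.30


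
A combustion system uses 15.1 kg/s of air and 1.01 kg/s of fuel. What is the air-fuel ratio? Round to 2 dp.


AFR = m_air / m_fuel
AFR = 15.1 / 1.01 = 14.95


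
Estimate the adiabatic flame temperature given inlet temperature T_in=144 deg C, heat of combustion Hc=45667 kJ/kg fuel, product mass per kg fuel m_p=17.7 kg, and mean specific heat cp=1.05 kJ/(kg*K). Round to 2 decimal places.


T_ad = T_in + Hc / (m_p * cp)
Denominator = 17.7 * 1.05 = 18.5850
Temperature rise = 45667 / 18.5850 = 2457.20 K
T_ad = 144 + 2457.20 = 2601.20 deg C


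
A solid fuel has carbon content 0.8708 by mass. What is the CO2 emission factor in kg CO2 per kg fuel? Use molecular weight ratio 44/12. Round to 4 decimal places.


EF = C_frac * (M_CO2 / M_C)
EF = 0.8708 * (44/12)
EF = 0.8708 * 3.666667 = 3.1929 kg_CO2/kg_fuel


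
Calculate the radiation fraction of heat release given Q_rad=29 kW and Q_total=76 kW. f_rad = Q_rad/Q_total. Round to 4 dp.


f_rad = Q_rad / Q_total
f_rad = 29 / 76 = 0.3816


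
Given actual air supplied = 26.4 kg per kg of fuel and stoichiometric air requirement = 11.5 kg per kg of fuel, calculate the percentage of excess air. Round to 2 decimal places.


Excess air = actual - stoichiometric = 26.4 - 11.5 = 14.90 kg/kg fuel
Excess air % = (excess / stoich) * 100 = (14.90 / 11.5) * 100 = 129.57%


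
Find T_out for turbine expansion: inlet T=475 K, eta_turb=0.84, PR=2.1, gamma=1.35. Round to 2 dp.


T_out = T_in * (1 - eta * (1 - PR^(-(gamma-1)/gamma)))
Exponent = -(1.35-1)/1.35 = -0.25925926
PR^exp = 2.1^(-0.25925926) = 0.82501466
Factor = 1 - 0.84*(1 - 0.82501466) = 0.85301231
T_out = 475 * 0.85301231 = 405.18 K


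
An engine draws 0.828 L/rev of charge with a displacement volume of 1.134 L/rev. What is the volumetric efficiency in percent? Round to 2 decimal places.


eta_v = (V_actual / V_disp) * 100
Ratio = 0.828 / 1.134 = 0.7302
eta_v = 0.7302 * 100 = 73.02%


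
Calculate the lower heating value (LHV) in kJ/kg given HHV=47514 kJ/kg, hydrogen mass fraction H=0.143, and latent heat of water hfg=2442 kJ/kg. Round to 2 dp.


LHV = HHV - hfg * 9 * H
Water correction = 2442 * 9 * 0.143 = 3142.854 kJ/kg
LHV = 47514 - 3142.854 = 44371.15 kJ/kg


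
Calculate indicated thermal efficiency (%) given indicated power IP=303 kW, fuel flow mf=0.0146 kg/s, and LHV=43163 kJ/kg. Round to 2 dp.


eta_ith = (IP / (mf * LHV)) * 100
Denominator = 0.0146 * 43163 = 630.1798 kW
eta_ith = (303 / 630.1798) * 100 = 48.08%


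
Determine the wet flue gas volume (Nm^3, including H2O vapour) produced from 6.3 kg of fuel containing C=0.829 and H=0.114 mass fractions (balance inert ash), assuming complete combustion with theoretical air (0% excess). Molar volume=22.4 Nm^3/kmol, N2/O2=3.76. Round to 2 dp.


Per kg fuel: CO2 = (C/12 kmol)*22.4 = (0.829/12)*22.4 = 1.54747 Nm^3
Per kg fuel: H2O = (H/2 kmol)*22.4 = (0.114/2)*22.4 = 1.27680 Nm^3
O2 needed per kg fuel = C/12 + H/4 = 0.829/12 + 0.114/4 = 0.09758333 kmol
Per kg fuel: N2 = O2*3.76*22.4 = 0.09758333*3.76*22.4 = 8.21886 Nm^3
Total per kg = 1.54747 + 1.27680 + 8.21886 = 11.04313 Nm^3
Total = 11.04313 * 6.3 = 69.57 Nm^3


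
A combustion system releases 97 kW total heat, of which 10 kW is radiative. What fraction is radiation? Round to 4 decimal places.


f_rad = Q_rad / Q_total
f_rad = 10 / 97 = 0.1031


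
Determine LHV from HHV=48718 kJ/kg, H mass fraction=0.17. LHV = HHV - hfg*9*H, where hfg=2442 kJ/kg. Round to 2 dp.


LHV = HHV - hfg * 9 * H
Water correction = 2442 * 9 * 0.17 = 3736.260 kJ/kg
LHV = 48718 - 3736.260 = 44981.74 kJ/kg


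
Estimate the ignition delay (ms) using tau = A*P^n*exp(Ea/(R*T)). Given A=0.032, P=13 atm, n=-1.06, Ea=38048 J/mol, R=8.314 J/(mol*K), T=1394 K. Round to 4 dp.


tau = A * P^n * exp(Ea/(R*T))
P^n = 13^(-1.06) = 0.06595080
Ea/(R*T) = 38048/(8.314*1394) = 3.282910
exp(Ea/(R*T)) = 26.653233
tau = 0.032 * 0.06595080 * 26.653233 = 0.0562 ms


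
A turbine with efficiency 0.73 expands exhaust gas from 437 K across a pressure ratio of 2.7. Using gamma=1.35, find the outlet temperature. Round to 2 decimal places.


T_out = T_in * (1 - eta * (1 - PR^(-(gamma-1)/gamma)))
Exponent = -(1.35-1)/1.35 = -0.25925926
PR^exp = 2.7^(-0.25925926) = 0.77297411
Factor = 1 - 0.73*(1 - 0.77297411) = 0.83427110
T_out = 437 * 0.83427110 = 364.58 K


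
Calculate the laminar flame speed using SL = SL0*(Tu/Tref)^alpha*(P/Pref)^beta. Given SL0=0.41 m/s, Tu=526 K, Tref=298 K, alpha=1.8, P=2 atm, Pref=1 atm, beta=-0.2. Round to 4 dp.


SL = SL0 * (Tu/Tref)^alpha * (P/Pref)^beta
T ratio = 526/298 = 1.76510067
(T ratio)^alpha = 1.76510067^1.8 = 2.780898
(P/Pref)^beta = 2^(-0.2) = 0.870551
SL = 0.41 * 2.780898 * 0.870551 = 0.9926 m/s


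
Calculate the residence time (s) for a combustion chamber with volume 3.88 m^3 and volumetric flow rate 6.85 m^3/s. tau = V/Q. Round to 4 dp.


tau = V / Q_flow
tau = 3.88 / 6.85 = 0.5664 s


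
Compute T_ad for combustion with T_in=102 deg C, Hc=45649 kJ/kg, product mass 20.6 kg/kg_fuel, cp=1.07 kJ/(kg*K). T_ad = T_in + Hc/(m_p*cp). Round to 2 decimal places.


T_ad = T_in + Hc / (m_p * cp)
Denominator = 20.6 * 1.07 = 22.0420
Temperature rise = 45649 / 22.0420 = 2071.00 K
T_ad = 102 + 2071.00 = 2173.00 deg C


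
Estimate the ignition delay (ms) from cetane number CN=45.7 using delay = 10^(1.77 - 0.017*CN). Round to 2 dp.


delay = 10^(1.77 - 0.017*CN)
Exponent = 1.77 - 0.017*45.7 = 0.9931
delay = 10^0.9931 = 9.84 ms


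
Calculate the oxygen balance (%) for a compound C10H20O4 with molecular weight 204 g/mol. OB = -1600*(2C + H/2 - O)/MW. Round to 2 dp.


OB = -1600 * (2C + H/2 - O) / MW
Inner = 2*10 + 20/2 - 4 = 26.00
OB = -1600 * 26.00 / 204 = -203.92%


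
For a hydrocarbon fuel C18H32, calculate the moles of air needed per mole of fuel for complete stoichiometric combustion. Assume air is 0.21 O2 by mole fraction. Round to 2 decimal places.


Balanced combustion: C18H32 + 26 O2 -> 18 CO2 + 16 H2O
O2 needed = C + H/4 = 18 + 32/4 = 26.00 moles
Air moles = O2 / 0.21 = 26.00 / 0.21 = 123.81 moles air


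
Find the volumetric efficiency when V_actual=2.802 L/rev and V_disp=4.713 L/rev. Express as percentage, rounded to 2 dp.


eta_v = (V_actual / V_disp) * 100
Ratio = 2.802 / 4.713 = 0.5945
eta_v = 0.5945 * 100 = 59.45%


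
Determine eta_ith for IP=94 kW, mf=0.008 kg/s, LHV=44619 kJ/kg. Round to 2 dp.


eta_ith = (IP / (mf * LHV)) * 100
Denominator = 0.008 * 44619 = 356.9520 kW
eta_ith = (94 / 356.9520) * 100 = 26.33%


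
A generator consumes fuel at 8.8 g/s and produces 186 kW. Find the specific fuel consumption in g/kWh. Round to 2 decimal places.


SFC = (mf / BP) * 3600
Rate = 8.8 / 186 = 0.047312 g/(s*kW)
SFC = 0.047312 * 3600 = 170.32 g/kWh


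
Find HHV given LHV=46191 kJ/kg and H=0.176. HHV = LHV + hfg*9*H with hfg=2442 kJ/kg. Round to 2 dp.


HHV = LHV + hfg * 9 * H
Water addition = 2442 * 9 * 0.176 = 3868.128 kJ/kg
HHV = 46191 + 3868.128 = 50059.13 kJ/kg


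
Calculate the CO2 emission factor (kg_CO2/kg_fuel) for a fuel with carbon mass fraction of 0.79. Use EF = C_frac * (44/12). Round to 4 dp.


EF = C_frac * (M_CO2 / M_C)
EF = 0.79 * (44/12)
EF = 0.79 * 3.666667 = 2.8967 kg_CO2/kg_fuel


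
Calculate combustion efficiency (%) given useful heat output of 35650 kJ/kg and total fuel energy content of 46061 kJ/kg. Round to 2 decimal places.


Efficiency = (Q_useful / Q_fuel) * 100
Efficiency = (35650 / 46061) * 100
Efficiency = 0.7740 * 100 = 77.40%


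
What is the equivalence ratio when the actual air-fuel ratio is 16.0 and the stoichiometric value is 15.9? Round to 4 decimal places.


phi = AFR_stoich / AFR_actual
phi = 15.9 / 16.0 = 0.9938


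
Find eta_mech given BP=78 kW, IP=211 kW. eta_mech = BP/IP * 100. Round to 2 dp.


eta_mech = (BP / IP) * 100
Ratio = 78 / 211 = 0.3697
eta_mech = 0.3697 * 100 = 36.97%


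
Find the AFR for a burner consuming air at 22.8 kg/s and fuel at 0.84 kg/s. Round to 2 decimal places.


AFR = m_air / m_fuel
AFR = 22.8 / 0.84 = 27.14


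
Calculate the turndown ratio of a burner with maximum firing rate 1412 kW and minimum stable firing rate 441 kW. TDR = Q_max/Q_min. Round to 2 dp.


TDR = Q_max / Q_min
TDR = 1412 / 441 = 3.20


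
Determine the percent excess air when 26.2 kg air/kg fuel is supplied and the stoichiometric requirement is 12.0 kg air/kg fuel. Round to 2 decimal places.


Excess air = actual - stoichiometric = 26.2 - 12.0 = 14.20 kg/kg fuel
Excess air % = (excess / stoich) * 100 = (14.20 / 12.0) * 100 = 118.33%


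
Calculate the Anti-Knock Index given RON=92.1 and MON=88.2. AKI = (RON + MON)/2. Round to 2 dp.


AKI = (RON + MON) / 2
AKI = (92.1 + 88.2) / 2
AKI = 180.3 / 2 = 90.15


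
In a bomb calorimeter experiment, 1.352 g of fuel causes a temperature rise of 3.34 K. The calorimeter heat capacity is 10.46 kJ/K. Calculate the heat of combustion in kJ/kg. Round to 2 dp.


Hc = C_cal * delta_T / m_fuel
Q_released = 10.46 * 3.34 = 34.9364 kJ
m_fuel = 1.352 g = 1.352/1000 kg = 0.001352 kg
Hc = 34.9364 / 0.001352 = 25840.53 kJ/kg


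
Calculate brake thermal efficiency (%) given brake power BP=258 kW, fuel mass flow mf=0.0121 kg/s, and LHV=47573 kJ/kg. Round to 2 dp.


eta_BTE = (BP / (mf * LHV)) * 100
Denominator = 0.0121 * 47573 = 575.6333 kW
eta_BTE = (258 / 575.6333) * 100 = 44.82%


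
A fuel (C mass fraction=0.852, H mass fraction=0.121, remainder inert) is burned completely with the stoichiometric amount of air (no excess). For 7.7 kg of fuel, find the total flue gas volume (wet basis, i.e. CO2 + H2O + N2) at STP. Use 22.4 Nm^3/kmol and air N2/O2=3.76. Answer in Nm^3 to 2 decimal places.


Per kg fuel: CO2 = (C/12 kmol)*22.4 = (0.852/12)*22.4 = 1.59040 Nm^3
Per kg fuel: H2O = (H/2 kmol)*22.4 = (0.121/2)*22.4 = 1.35520 Nm^3
O2 needed per kg fuel = C/12 + H/4 = 0.852/12 + 0.121/4 = 0.10125000 kmol
Per kg fuel: N2 = O2*3.76*22.4 = 0.10125000*3.76*22.4 = 8.52768 Nm^3
Total per kg = 1.59040 + 1.35520 + 8.52768 = 11.47328 Nm^3
Total = 11.47328 * 7.7 = 88.34 Nm^3


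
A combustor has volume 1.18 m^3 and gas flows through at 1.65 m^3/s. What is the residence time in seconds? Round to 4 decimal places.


tau = V / Q_flow
tau = 1.18 / 1.65 = 0.7152 s


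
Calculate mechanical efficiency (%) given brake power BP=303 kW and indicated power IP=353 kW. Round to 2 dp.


eta_mech = (BP / IP) * 100
Ratio = 303 / 353 = 0.8584
eta_mech = 0.8584 * 100 = 85.84%


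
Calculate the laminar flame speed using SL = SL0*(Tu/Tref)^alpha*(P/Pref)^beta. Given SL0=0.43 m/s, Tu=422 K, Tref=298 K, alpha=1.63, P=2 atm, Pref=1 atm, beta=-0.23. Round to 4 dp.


SL = SL0 * (Tu/Tref)^alpha * (P/Pref)^beta
T ratio = 422/298 = 1.41610738
(T ratio)^alpha = 1.41610738^1.63 = 1.763140
(P/Pref)^beta = 2^(-0.23) = 0.852635
SL = 0.43 * 1.763140 * 0.852635 = 0.6464 m/s


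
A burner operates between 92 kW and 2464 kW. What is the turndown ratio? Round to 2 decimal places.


TDR = Q_max / Q_min
TDR = 2464 / 92 = 26.78


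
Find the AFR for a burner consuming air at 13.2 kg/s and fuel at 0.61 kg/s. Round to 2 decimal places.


AFR = m_air / m_fuel
AFR = 13.2 / 0.61 = 21.64


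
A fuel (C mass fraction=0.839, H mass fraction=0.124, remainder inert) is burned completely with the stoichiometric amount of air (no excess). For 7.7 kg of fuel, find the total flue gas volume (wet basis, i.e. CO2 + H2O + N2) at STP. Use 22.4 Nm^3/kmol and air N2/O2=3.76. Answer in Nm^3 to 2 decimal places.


Per kg fuel: CO2 = (C/12 kmol)*22.4 = (0.839/12)*22.4 = 1.56613 Nm^3
Per kg fuel: H2O = (H/2 kmol)*22.4 = (0.124/2)*22.4 = 1.38880 Nm^3
O2 needed per kg fuel = C/12 + H/4 = 0.839/12 + 0.124/4 = 0.10091667 kmol
Per kg fuel: N2 = O2*3.76*22.4 = 0.10091667*3.76*22.4 = 8.49961 Nm^3
Total per kg = 1.56613 + 1.38880 + 8.49961 = 11.45454 Nm^3
Total = 11.45454 * 7.7 = 88.20 Nm^3


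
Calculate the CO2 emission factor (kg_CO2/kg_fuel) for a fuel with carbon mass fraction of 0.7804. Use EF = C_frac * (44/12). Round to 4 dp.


EF = C_frac * (M_CO2 / M_C)
EF = 0.7804 * (44/12)
EF = 0.7804 * 3.666667 = 2.8615 kg_CO2/kg_fuel


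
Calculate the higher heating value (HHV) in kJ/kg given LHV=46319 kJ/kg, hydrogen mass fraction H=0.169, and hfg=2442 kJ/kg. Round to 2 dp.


HHV = LHV + hfg * 9 * H
Water addition = 2442 * 9 * 0.169 = 3714.282 kJ/kg
HHV = 46319 + 3714.282 = 50033.28 kJ/kg


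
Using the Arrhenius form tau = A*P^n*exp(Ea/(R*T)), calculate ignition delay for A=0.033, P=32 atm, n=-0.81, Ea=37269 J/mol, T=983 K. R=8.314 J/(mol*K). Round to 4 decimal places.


tau = A * P^n * exp(Ea/(R*T))
P^n = 32^(-0.81) = 0.06037102
Ea/(R*T) = 37269/(8.314*983) = 4.560203
exp(Ea/(R*T)) = 95.602911
tau = 0.033 * 0.06037102 * 95.602911 = 0.1905 ms


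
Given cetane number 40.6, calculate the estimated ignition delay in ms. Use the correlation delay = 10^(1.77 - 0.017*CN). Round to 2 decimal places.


delay = 10^(1.77 - 0.017*CN)
Exponent = 1.77 - 0.017*40.6 = 1.0798
delay = 10^1.0798 = 12.02 ms


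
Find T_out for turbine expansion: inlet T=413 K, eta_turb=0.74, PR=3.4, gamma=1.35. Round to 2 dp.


T_out = T_in * (1 - eta * (1 - PR^(-(gamma-1)/gamma)))
Exponent = -(1.35-1)/1.35 = -0.25925926
PR^exp = 3.4^(-0.25925926) = 0.72813041
Factor = 1 - 0.74*(1 - 0.72813041) = 0.79881650
T_out = 413 * 0.79881650 = 329.91 K


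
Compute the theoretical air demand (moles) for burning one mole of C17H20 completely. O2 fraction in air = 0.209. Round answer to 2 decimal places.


Balanced combustion: C17H20 + 22 O2 -> 17 CO2 + 10 H2O
O2 needed = C + H/4 = 17 + 20/4 = 22.00 moles
Air moles = O2 / 0.209 = 22.00 / 0.209 = 105.26 moles air


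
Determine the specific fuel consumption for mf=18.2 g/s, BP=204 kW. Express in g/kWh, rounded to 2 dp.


SFC = (mf / BP) * 3600
Rate = 18.2 / 204 = 0.089216 g/(s*kW)
SFC = 0.089216 * 3600 = 321.18 g/kWh


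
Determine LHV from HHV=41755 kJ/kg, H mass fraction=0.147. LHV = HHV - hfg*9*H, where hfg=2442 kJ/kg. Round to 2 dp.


LHV = HHV - hfg * 9 * H
Water correction = 2442 * 9 * 0.147 = 3230.766 kJ/kg
LHV = 41755 - 3230.766 = 38524.23 kJ/kg


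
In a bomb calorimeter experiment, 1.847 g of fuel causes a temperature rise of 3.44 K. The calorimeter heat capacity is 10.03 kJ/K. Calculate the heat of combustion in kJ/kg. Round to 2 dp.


Hc = C_cal * delta_T / m_fuel
Q_released = 10.03 * 3.44 = 34.5032 kJ
m_fuel = 1.847 g = 1.847/1000 kg = 0.001847 kg
Hc = 34.5032 / 0.001847 = 18680.67 kJ/kg


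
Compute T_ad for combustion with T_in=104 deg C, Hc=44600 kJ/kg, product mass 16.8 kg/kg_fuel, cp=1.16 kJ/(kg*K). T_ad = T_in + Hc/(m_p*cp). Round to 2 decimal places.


T_ad = T_in + Hc / (m_p * cp)
Denominator = 16.8 * 1.16 = 19.4880
Temperature rise = 44600 / 19.4880 = 2288.59 K
T_ad = 104 + 2288.59 = 2392.59 deg C


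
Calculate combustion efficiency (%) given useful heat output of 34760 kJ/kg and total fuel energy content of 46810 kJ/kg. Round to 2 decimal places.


Efficiency = (Q_useful / Q_fuel) * 100
Efficiency = (34760 / 46810) * 100
Efficiency = 0.7426 * 100 = 74.26%


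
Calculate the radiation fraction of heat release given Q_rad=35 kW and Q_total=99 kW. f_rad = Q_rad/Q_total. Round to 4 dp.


f_rad = Q_rad / Q_total
f_rad = 35 / 99 = 0.3535


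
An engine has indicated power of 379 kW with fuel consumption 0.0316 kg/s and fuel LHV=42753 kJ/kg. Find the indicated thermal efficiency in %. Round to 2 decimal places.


eta_ith = (IP / (mf * LHV)) * 100
Denominator = 0.0316 * 42753 = 1350.9948 kW
eta_ith = (379 / 1350.9948) * 100 = 28.05%


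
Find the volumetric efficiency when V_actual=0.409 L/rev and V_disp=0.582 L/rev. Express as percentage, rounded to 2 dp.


eta_v = (V_actual / V_disp) * 100
Ratio = 0.409 / 0.582 = 0.7027
eta_v = 0.7027 * 100 = 70.27%


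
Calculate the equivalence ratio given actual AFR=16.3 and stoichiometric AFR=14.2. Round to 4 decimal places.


phi = AFR_stoich / AFR_actual
phi = 14.2 / 16.3 = 0.8712


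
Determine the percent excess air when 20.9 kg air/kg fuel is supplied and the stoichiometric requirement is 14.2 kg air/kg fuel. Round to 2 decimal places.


Excess air = actual - stoichiometric = 20.9 - 14.2 = 6.70 kg/kg fuel
Excess air % = (excess / stoich) * 100 = (6.70 / 14.2) * 100 = 47.18%


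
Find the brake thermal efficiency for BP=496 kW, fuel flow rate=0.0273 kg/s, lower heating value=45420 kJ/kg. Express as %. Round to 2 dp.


eta_BTE = (BP / (mf * LHV)) * 100
Denominator = 0.0273 * 45420 = 1239.9660 kW
eta_BTE = (496 / 1239.9660) * 100 = 40.00%


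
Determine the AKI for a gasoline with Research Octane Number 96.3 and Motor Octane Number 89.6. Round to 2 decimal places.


AKI = (RON + MON) / 2
AKI = (96.3 + 89.6) / 2
AKI = 185.9 / 2 = 92.95


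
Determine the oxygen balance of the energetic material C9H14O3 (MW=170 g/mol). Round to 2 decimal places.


OB = -1600 * (2C + H/2 - O) / MW
Inner = 2*9 + 14/2 - 3 = 22.00
OB = -1600 * 22.00 / 170 = -207.06%


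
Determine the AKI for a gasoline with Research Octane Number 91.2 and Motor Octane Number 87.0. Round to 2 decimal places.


AKI = (RON + MON) / 2
AKI = (91.2 + 87.0) / 2
AKI = 178.2 / 2 = 89.10


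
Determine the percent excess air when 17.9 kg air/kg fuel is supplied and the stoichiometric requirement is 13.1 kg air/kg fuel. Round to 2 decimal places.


Excess air = actual - stoichiometric = 17.9 - 13.1 = 4.80 kg/kg fuel
Excess air % = (excess / stoich) * 100 = (4.80 / 13.1) * 100 = 36.64%


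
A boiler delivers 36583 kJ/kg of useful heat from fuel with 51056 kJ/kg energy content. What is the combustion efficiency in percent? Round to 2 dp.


Efficiency = (Q_useful / Q_fuel) * 100
Efficiency = (36583 / 51056) * 100
Efficiency = 0.7165 * 100 = 71.65%


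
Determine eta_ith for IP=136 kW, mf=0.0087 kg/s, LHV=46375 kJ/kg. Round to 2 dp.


eta_ith = (IP / (mf * LHV)) * 100
Denominator = 0.0087 * 46375 = 403.4625 kW
eta_ith = (136 / 403.4625) * 100 = 33.71%


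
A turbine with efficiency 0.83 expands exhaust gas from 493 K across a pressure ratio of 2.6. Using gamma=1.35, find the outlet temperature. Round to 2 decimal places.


T_out = T_in * (1 - eta * (1 - PR^(-(gamma-1)/gamma)))
Exponent = -(1.35-1)/1.35 = -0.25925926
PR^exp = 2.6^(-0.25925926) = 0.78057442
Factor = 1 - 0.83*(1 - 0.78057442) = 0.81787677
T_out = 493 * 0.81787677 = 403.21 K


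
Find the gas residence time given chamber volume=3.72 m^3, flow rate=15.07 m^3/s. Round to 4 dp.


tau = V / Q_flow
tau = 3.72 / 15.07 = 0.2468 s


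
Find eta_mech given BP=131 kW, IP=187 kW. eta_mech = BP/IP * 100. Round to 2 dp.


eta_mech = (BP / IP) * 100
Ratio = 131 / 187 = 0.7005
eta_mech = 0.7005 * 100 = 70.05%


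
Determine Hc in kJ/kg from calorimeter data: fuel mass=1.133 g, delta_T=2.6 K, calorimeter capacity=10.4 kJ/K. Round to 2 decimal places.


Hc = C_cal * delta_T / m_fuel
Q_released = 10.4 * 2.6 = 27.0400 kJ
m_fuel = 1.133 g = 1.133/1000 kg = 0.001133 kg
Hc = 27.0400 / 0.001133 = 23865.84 kJ/kg


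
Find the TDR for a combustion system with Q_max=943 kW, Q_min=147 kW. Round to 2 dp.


TDR = Q_max / Q_min
TDR = 943 / 147 = 6.41


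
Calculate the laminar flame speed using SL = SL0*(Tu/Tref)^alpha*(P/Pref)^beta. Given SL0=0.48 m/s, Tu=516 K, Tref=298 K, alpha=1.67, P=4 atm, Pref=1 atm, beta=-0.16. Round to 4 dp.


SL = SL0 * (Tu/Tref)^alpha * (P/Pref)^beta
T ratio = 516/298 = 1.73154362
(T ratio)^alpha = 1.73154362^1.67 = 2.501404
(P/Pref)^beta = 4^(-0.16) = 0.801070
SL = 0.48 * 2.501404 * 0.801070 = 0.9618 m/s


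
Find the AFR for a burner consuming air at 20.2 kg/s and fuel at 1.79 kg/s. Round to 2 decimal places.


AFR = m_air / m_fuel
AFR = 20.2 / 1.79 = 11.28


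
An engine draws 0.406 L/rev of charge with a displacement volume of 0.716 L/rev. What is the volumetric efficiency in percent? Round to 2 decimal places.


eta_v = (V_actual / V_disp) * 100
Ratio = 0.406 / 0.716 = 0.5670
eta_v = 0.5670 * 100 = 56.70%


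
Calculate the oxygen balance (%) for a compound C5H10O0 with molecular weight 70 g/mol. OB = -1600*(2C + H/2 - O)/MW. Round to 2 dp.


OB = -1600 * (2C + H/2 - O) / MW
Inner = 2*5 + 10/2 - 0 = 15.00
OB = -1600 * 15.00 / 70 = -342.86%


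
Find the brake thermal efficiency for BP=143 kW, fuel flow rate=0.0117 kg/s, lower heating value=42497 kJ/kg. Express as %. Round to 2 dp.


eta_BTE = (BP / (mf * LHV)) * 100
Denominator = 0.0117 * 42497 = 497.2149 kW
eta_BTE = (143 / 497.2149) * 100 = 28.76%


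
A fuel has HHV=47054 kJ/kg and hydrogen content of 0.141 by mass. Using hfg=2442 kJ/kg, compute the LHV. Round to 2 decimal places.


LHV = HHV - hfg * 9 * H
Water correction = 2442 * 9 * 0.141 = 3098.898 kJ/kg
LHV = 47054 - 3098.898 = 43955.10 kJ/kg


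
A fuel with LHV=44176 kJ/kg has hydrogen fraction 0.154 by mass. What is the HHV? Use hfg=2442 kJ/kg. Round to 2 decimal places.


HHV = LHV + hfg * 9 * H
Water addition = 2442 * 9 * 0.154 = 3384.612 kJ/kg
HHV = 44176 + 3384.612 = 47560.61 kJ/kg


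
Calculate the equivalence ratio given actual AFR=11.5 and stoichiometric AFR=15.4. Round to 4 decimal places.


phi = AFR_stoich / AFR_actual
phi = 15.4 / 11.5 = 1.3391


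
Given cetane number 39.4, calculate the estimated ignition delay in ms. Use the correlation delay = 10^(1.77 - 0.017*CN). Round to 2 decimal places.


delay = 10^(1.77 - 0.017*CN)
Exponent = 1.77 - 0.017*39.4 = 1.1002
delay = 10^1.1002 = 12.60 ms


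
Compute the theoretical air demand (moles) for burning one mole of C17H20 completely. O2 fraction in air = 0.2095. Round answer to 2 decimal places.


Balanced combustion: C17H20 + 22 O2 -> 17 CO2 + 10 H2O
O2 needed = C + H/4 = 17 + 20/4 = 22.00 moles
Air moles = O2 / 0.2095 = 22.00 / 0.2095 = 105.01 moles air


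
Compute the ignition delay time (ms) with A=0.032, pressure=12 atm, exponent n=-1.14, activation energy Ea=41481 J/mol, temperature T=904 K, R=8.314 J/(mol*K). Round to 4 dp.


tau = A * P^n * exp(Ea/(R*T))
P^n = 12^(-1.14) = 0.05884823
Ea/(R*T) = 41481/(8.314*904) = 5.519132
exp(Ea/(R*T)) = 249.418403
tau = 0.032 * 0.05884823 * 249.418403 = 0.4697 ms


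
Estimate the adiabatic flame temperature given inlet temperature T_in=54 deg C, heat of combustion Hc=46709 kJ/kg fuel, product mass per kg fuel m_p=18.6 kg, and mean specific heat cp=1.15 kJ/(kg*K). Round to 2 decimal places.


T_ad = T_in + Hc / (m_p * cp)
Denominator = 18.6 * 1.15 = 21.3900
Temperature rise = 46709 / 21.3900 = 2183.68 K
T_ad = 54 + 2183.68 = 2237.68 deg C


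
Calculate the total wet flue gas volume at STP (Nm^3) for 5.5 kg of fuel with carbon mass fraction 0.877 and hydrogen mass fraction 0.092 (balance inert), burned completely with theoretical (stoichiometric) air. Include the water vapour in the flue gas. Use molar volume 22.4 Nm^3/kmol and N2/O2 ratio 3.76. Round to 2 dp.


Per kg fuel: CO2 = (C/12 kmol)*22.4 = (0.877/12)*22.4 = 1.63707 Nm^3
Per kg fuel: H2O = (H/2 kmol)*22.4 = (0.092/2)*22.4 = 1.03040 Nm^3
O2 needed per kg fuel = C/12 + H/4 = 0.877/12 + 0.092/4 = 0.09608333 kmol
Per kg fuel: N2 = O2*3.76*22.4 = 0.09608333*3.76*22.4 = 8.09252 Nm^3
Total per kg = 1.63707 + 1.03040 + 8.09252 = 10.75999 Nm^3
Total = 10.75999 * 5.5 = 59.18 Nm^3


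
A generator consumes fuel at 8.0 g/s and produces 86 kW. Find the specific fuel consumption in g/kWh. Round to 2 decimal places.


SFC = (mf / BP) * 3600
Rate = 8.0 / 86 = 0.093023 g/(s*kW)
SFC = 0.093023 * 3600 = 334.88 g/kWh


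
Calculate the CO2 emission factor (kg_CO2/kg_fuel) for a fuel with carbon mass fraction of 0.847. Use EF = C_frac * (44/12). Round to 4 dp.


EF = C_frac * (M_CO2 / M_C)
EF = 0.847 * (44/12)
EF = 0.847 * 3.666667 = 3.1057 kg_CO2/kg_fuel


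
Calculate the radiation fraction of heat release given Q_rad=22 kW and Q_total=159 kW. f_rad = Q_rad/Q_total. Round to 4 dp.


f_rad = Q_rad / Q_total
f_rad = 22 / 159 = 0.1384
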